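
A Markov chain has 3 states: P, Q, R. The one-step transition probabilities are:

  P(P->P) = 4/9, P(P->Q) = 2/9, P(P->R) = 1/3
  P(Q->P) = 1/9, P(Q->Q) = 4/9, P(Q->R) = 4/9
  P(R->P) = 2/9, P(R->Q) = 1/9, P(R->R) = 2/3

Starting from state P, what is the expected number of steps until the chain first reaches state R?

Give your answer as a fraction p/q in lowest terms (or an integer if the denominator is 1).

Answer: 63/23

Derivation:
Let h_i = expected steps to first reach R from state i.
Boundary: h_R = 0.
First-step equations for the other states:
  h_P = 1 + 4/9*h_P + 2/9*h_Q + 1/3*h_R
  h_Q = 1 + 1/9*h_P + 4/9*h_Q + 4/9*h_R

Substituting h_R = 0 and rearranging gives the linear system (I - Q) h = 1:
  [5/9, -2/9] . (h_P, h_Q) = 1
  [-1/9, 5/9] . (h_P, h_Q) = 1

Solving yields:
  h_P = 63/23
  h_Q = 54/23

Starting state is P, so the expected hitting time is h_P = 63/23.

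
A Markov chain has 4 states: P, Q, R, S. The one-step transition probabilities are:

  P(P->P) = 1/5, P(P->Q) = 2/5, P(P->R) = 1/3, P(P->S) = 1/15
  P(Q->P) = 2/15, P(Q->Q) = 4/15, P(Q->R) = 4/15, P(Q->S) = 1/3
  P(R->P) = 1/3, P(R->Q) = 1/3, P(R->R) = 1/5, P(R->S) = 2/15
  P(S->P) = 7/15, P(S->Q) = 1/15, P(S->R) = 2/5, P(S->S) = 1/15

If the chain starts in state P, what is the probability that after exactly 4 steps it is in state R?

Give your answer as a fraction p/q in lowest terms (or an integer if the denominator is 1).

Answer: 14536/50625

Derivation:
Computing P^4 by repeated multiplication:
P^1 =
  P: [1/5, 2/5, 1/3, 1/15]
  Q: [2/15, 4/15, 4/15, 1/3]
  R: [1/3, 1/3, 1/5, 2/15]
  S: [7/15, 1/15, 2/5, 1/15]
P^2 =
  P: [53/225, 68/225, 4/15, 44/225]
  Q: [23/75, 53/225, 68/225, 7/45]
  R: [6/25, 67/225, 22/75, 38/225]
  S: [4/15, 77/225, 7/25, 1/9]
P^3 =
  P: [301/1125, 934/3375, 109/375, 557/3375]
  Q: [898/3375, 1001/3375, 971/3375, 101/675]
  R: [892/3375, 64/225, 964/3375, 559/3375]
  S: [824/3375, 112/375, 947/3375, 596/3375]
P^4 =
  P: [13381/50625, 1624/5625, 14536/50625, 8092/50625]
  Q: [1454/5625, 14752/50625, 14437/50625, 334/2025]
  R: [1481/5625, 1619/5625, 14546/50625, 8179/50625]
  S: [893/3375, 4769/16875, 14569/50625, 8354/50625]

(P^4)[P -> R] = 14536/50625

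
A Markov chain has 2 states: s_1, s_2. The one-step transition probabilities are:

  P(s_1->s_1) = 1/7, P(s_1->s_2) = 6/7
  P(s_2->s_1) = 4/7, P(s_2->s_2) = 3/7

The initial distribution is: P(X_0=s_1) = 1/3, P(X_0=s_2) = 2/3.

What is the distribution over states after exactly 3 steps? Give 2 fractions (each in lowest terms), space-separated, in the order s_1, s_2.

Propagating the distribution step by step (d_{t+1} = d_t * P):
d_0 = (s_1=1/3, s_2=2/3)
  d_1[s_1] = 1/3*1/7 + 2/3*4/7 = 3/7
  d_1[s_2] = 1/3*6/7 + 2/3*3/7 = 4/7
d_1 = (s_1=3/7, s_2=4/7)
  d_2[s_1] = 3/7*1/7 + 4/7*4/7 = 19/49
  d_2[s_2] = 3/7*6/7 + 4/7*3/7 = 30/49
d_2 = (s_1=19/49, s_2=30/49)
  d_3[s_1] = 19/49*1/7 + 30/49*4/7 = 139/343
  d_3[s_2] = 19/49*6/7 + 30/49*3/7 = 204/343
d_3 = (s_1=139/343, s_2=204/343)

Answer: 139/343 204/343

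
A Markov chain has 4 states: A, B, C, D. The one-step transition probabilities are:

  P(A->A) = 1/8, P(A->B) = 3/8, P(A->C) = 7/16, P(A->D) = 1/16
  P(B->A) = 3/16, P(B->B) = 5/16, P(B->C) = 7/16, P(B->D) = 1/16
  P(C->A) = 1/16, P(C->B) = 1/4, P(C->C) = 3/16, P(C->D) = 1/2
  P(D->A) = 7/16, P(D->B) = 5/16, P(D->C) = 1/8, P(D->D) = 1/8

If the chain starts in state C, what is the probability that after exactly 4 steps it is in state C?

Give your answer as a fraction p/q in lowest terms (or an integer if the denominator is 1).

Computing P^4 by repeated multiplication:
P^1 =
  A: [1/8, 3/8, 7/16, 1/16]
  B: [3/16, 5/16, 7/16, 1/16]
  C: [1/16, 1/4, 3/16, 1/2]
  D: [7/16, 5/16, 1/8, 1/8]
P^2 =
  A: [9/64, 75/256, 79/256, 33/128]
  B: [35/256, 19/64, 79/256, 33/128]
  C: [73/256, 39/128, 15/64, 45/256]
  D: [45/256, 85/256, 47/128, 1/8]
P^3 =
  A: [419/2048, 1237/4096, 573/2048, 875/4096]
  B: [839/4096, 309/1024, 573/2048, 875/4096]
  C: [755/4096, 1293/4096, 1327/4096, 721/4096]
  D: [663/4096, 1231/4096, 157/512, 473/2048]
P^4 =
  A: [6329/32768, 5043/16384, 19713/65536, 12993/65536]
  B: [12657/65536, 20173/65536, 19713/65536, 12993/65536]
  C: [11763/65536, 4977/16384, 19759/65536, 7053/32768]
  D: [12897/65536, 19887/65536, 9459/32768, 6917/32768]

(P^4)[C -> C] = 19759/65536

Answer: 19759/65536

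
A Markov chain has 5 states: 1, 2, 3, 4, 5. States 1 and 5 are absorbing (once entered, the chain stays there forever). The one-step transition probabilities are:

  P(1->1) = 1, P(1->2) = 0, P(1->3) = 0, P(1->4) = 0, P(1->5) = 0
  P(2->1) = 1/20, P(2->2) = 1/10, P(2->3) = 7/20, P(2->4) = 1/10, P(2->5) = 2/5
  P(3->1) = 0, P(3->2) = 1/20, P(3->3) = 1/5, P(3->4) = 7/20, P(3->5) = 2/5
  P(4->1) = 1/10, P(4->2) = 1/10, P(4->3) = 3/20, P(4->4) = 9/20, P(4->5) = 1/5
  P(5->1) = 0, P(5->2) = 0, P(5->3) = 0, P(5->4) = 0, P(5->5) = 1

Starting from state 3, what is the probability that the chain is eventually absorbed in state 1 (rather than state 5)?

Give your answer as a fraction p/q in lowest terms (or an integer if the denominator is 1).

Answer: 281/2545

Derivation:
Let a_i = P(absorbed in 1 | start in state i).
Boundary conditions: a_1 = 1, a_5 = 0.
For each transient state i, a_i = sum_j P(i->j) * a_j:
  a_2 = 1/20*a_1 + 1/10*a_2 + 7/20*a_3 + 1/10*a_4 + 2/5*a_5
  a_3 = 0*a_1 + 1/20*a_2 + 1/5*a_3 + 7/20*a_4 + 2/5*a_5
  a_4 = 1/10*a_1 + 1/10*a_2 + 3/20*a_3 + 9/20*a_4 + 1/5*a_5

Substituting a_1 = 1 and a_5 = 0, rearrange to (I - Q) a = r where r[i] = P(i -> 1):
  [9/10, -7/20, -1/10] . (a_2, a_3, a_4) = 1/20
  [-1/20, 4/5, -7/20] . (a_2, a_3, a_4) = 0
  [-1/10, -3/20, 11/20] . (a_2, a_3, a_4) = 1/10

Solving yields:
  a_2 = 317/2545
  a_3 = 281/2545
  a_4 = 597/2545

Starting state is 3, so the absorption probability is a_3 = 281/2545.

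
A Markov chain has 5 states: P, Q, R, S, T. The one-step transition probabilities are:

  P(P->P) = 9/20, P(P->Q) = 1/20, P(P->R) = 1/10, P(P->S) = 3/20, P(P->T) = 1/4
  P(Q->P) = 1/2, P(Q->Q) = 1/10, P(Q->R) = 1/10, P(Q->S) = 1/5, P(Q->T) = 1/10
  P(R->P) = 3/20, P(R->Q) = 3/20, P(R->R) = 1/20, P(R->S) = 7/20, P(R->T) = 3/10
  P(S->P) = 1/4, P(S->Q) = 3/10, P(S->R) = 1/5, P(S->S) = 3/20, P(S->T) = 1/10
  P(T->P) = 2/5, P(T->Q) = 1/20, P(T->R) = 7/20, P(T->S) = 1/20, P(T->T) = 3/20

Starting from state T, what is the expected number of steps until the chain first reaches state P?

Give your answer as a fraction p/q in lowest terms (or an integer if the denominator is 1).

Answer: 45960/15241

Derivation:
Let h_i = expected steps to first reach P from state i.
Boundary: h_P = 0.
First-step equations for the other states:
  h_Q = 1 + 1/2*h_P + 1/10*h_Q + 1/10*h_R + 1/5*h_S + 1/10*h_T
  h_R = 1 + 3/20*h_P + 3/20*h_Q + 1/20*h_R + 7/20*h_S + 3/10*h_T
  h_S = 1 + 1/4*h_P + 3/10*h_Q + 1/5*h_R + 3/20*h_S + 1/10*h_T
  h_T = 1 + 2/5*h_P + 1/20*h_Q + 7/20*h_R + 1/20*h_S + 3/20*h_T

Substituting h_P = 0 and rearranging gives the linear system (I - Q) h = 1:
  [9/10, -1/10, -1/5, -1/10] . (h_Q, h_R, h_S, h_T) = 1
  [-3/20, 19/20, -7/20, -3/10] . (h_Q, h_R, h_S, h_T) = 1
  [-3/10, -1/5, 17/20, -1/10] . (h_Q, h_R, h_S, h_T) = 1
  [-1/20, -7/20, -1/20, 17/20] . (h_Q, h_R, h_S, h_T) = 1

Solving yields:
  h_Q = 39345/15241
  h_R = 55275/15241
  h_S = 50230/15241
  h_T = 45960/15241

Starting state is T, so the expected hitting time is h_T = 45960/15241.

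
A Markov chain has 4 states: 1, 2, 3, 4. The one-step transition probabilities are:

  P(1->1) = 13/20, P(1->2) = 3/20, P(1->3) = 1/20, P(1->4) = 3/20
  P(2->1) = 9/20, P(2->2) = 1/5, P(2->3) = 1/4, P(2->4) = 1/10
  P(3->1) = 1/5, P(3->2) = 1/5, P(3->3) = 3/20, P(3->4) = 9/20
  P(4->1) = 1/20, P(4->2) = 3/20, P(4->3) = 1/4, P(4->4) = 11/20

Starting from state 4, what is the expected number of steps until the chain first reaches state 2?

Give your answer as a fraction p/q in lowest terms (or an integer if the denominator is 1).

Answer: 94/15

Derivation:
Let h_i = expected steps to first reach 2 from state i.
Boundary: h_2 = 0.
First-step equations for the other states:
  h_1 = 1 + 13/20*h_1 + 3/20*h_2 + 1/20*h_3 + 3/20*h_4
  h_3 = 1 + 1/5*h_1 + 1/5*h_2 + 3/20*h_3 + 9/20*h_4
  h_4 = 1 + 1/20*h_1 + 3/20*h_2 + 1/4*h_3 + 11/20*h_4

Substituting h_2 = 0 and rearranging gives the linear system (I - Q) h = 1:
  [7/20, -1/20, -3/20] . (h_1, h_3, h_4) = 1
  [-1/5, 17/20, -9/20] . (h_1, h_3, h_4) = 1
  [-1/20, -1/4, 9/20] . (h_1, h_3, h_4) = 1

Solving yields:
  h_1 = 32/5
  h_3 = 6
  h_4 = 94/15

Starting state is 4, so the expected hitting time is h_4 = 94/15.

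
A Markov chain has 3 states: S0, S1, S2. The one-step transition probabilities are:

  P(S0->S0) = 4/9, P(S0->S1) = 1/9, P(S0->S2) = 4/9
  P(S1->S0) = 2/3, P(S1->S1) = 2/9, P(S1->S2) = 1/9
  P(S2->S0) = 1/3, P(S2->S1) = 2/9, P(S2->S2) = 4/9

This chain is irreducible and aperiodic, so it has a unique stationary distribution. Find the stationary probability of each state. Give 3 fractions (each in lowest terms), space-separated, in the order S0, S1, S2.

The stationary distribution satisfies pi = pi * P, i.e.:
  pi_S0 = 4/9*pi_S0 + 2/3*pi_S1 + 1/3*pi_S2
  pi_S1 = 1/9*pi_S0 + 2/9*pi_S1 + 2/9*pi_S2
  pi_S2 = 4/9*pi_S0 + 1/9*pi_S1 + 4/9*pi_S2
with normalization: pi_S0 + pi_S1 + pi_S2 = 1.

Using the first 2 balance equations plus normalization, the linear system A*pi = b is:
  [-5/9, 2/3, 1/3] . pi = 0
  [1/9, -7/9, 2/9] . pi = 0
  [1, 1, 1] . pi = 1

Solving yields:
  pi_S0 = 11/25
  pi_S1 = 13/75
  pi_S2 = 29/75

Verification (pi * P):
  11/25*4/9 + 13/75*2/3 + 29/75*1/3 = 11/25 = pi_S0  (ok)
  11/25*1/9 + 13/75*2/9 + 29/75*2/9 = 13/75 = pi_S1  (ok)
  11/25*4/9 + 13/75*1/9 + 29/75*4/9 = 29/75 = pi_S2  (ok)

Answer: 11/25 13/75 29/75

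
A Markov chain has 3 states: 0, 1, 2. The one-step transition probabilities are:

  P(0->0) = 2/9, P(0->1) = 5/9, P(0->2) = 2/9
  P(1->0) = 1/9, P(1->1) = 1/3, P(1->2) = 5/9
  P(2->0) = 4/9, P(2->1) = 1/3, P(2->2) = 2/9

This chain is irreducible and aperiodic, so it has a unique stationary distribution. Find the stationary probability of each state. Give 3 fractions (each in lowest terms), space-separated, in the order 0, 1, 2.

The stationary distribution satisfies pi = pi * P, i.e.:
  pi_0 = 2/9*pi_0 + 1/9*pi_1 + 4/9*pi_2
  pi_1 = 5/9*pi_0 + 1/3*pi_1 + 1/3*pi_2
  pi_2 = 2/9*pi_0 + 5/9*pi_1 + 2/9*pi_2
with normalization: pi_0 + pi_1 + pi_2 = 1.

Using the first 2 balance equations plus normalization, the linear system A*pi = b is:
  [-7/9, 1/9, 4/9] . pi = 0
  [5/9, -2/3, 1/3] . pi = 0
  [1, 1, 1] . pi = 1

Solving yields:
  pi_0 = 9/35
  pi_1 = 41/105
  pi_2 = 37/105

Verification (pi * P):
  9/35*2/9 + 41/105*1/9 + 37/105*4/9 = 9/35 = pi_0  (ok)
  9/35*5/9 + 41/105*1/3 + 37/105*1/3 = 41/105 = pi_1  (ok)
  9/35*2/9 + 41/105*5/9 + 37/105*2/9 = 37/105 = pi_2  (ok)

Answer: 9/35 41/105 37/105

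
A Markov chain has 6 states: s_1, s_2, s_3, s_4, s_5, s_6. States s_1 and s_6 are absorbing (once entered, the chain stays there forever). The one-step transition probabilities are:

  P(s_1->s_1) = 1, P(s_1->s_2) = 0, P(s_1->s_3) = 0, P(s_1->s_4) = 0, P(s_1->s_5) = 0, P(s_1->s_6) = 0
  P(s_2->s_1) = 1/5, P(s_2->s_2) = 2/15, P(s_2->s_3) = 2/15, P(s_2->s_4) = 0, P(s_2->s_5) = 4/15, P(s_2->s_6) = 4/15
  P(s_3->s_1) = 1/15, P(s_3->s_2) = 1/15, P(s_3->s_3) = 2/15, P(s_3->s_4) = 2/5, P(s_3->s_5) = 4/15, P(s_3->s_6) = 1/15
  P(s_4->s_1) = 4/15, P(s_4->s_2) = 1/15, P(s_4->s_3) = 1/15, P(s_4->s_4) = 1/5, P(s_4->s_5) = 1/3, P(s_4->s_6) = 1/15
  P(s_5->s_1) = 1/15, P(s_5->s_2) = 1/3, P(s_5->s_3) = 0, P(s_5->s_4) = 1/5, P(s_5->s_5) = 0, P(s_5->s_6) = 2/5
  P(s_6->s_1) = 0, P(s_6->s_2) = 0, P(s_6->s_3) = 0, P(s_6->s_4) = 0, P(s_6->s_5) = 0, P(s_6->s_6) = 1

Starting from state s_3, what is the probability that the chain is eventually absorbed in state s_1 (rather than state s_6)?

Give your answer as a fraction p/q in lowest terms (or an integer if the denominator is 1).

Let a_i = P(absorbed in s_1 | start in state i).
Boundary conditions: a_s_1 = 1, a_s_6 = 0.
For each transient state i, a_i = sum_j P(i->j) * a_j:
  a_s_2 = 1/5*a_s_1 + 2/15*a_s_2 + 2/15*a_s_3 + 0*a_s_4 + 4/15*a_s_5 + 4/15*a_s_6
  a_s_3 = 1/15*a_s_1 + 1/15*a_s_2 + 2/15*a_s_3 + 2/5*a_s_4 + 4/15*a_s_5 + 1/15*a_s_6
  a_s_4 = 4/15*a_s_1 + 1/15*a_s_2 + 1/15*a_s_3 + 1/5*a_s_4 + 1/3*a_s_5 + 1/15*a_s_6
  a_s_5 = 1/15*a_s_1 + 1/3*a_s_2 + 0*a_s_3 + 1/5*a_s_4 + 0*a_s_5 + 2/5*a_s_6

Substituting a_s_1 = 1 and a_s_6 = 0, rearrange to (I - Q) a = r where r[i] = P(i -> s_1):
  [13/15, -2/15, 0, -4/15] . (a_s_2, a_s_3, a_s_4, a_s_5) = 1/5
  [-1/15, 13/15, -2/5, -4/15] . (a_s_2, a_s_3, a_s_4, a_s_5) = 1/15
  [-1/15, -1/15, 4/5, -1/3] . (a_s_2, a_s_3, a_s_4, a_s_5) = 4/15
  [-1/3, 0, -1/5, 1] . (a_s_2, a_s_3, a_s_4, a_s_5) = 1/15

Solving yields:
  a_s_2 = 963/2453
  a_s_3 = 3274/7359
  a_s_4 = 1299/2453
  a_s_5 = 203/669

Starting state is s_3, so the absorption probability is a_s_3 = 3274/7359.

Answer: 3274/7359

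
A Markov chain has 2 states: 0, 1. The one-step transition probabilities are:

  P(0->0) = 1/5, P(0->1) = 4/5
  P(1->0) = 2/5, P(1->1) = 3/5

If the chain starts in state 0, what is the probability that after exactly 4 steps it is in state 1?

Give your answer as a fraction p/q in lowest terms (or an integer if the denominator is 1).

Answer: 416/625

Derivation:
Computing P^4 by repeated multiplication:
P^1 =
  0: [1/5, 4/5]
  1: [2/5, 3/5]
P^2 =
  0: [9/25, 16/25]
  1: [8/25, 17/25]
P^3 =
  0: [41/125, 84/125]
  1: [42/125, 83/125]
P^4 =
  0: [209/625, 416/625]
  1: [208/625, 417/625]

(P^4)[0 -> 1] = 416/625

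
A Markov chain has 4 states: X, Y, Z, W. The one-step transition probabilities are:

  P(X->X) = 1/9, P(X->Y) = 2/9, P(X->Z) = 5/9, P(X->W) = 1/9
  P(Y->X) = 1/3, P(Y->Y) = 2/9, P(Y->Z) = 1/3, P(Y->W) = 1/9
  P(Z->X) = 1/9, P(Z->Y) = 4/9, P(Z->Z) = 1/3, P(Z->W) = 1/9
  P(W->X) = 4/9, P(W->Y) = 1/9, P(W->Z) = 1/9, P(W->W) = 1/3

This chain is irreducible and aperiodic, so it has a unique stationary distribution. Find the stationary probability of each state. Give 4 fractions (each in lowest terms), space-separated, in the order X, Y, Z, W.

Answer: 160/721 205/721 253/721 1/7

Derivation:
The stationary distribution satisfies pi = pi * P, i.e.:
  pi_X = 1/9*pi_X + 1/3*pi_Y + 1/9*pi_Z + 4/9*pi_W
  pi_Y = 2/9*pi_X + 2/9*pi_Y + 4/9*pi_Z + 1/9*pi_W
  pi_Z = 5/9*pi_X + 1/3*pi_Y + 1/3*pi_Z + 1/9*pi_W
  pi_W = 1/9*pi_X + 1/9*pi_Y + 1/9*pi_Z + 1/3*pi_W
with normalization: pi_X + pi_Y + pi_Z + pi_W = 1.

Using the first 3 balance equations plus normalization, the linear system A*pi = b is:
  [-8/9, 1/3, 1/9, 4/9] . pi = 0
  [2/9, -7/9, 4/9, 1/9] . pi = 0
  [5/9, 1/3, -2/3, 1/9] . pi = 0
  [1, 1, 1, 1] . pi = 1

Solving yields:
  pi_X = 160/721
  pi_Y = 205/721
  pi_Z = 253/721
  pi_W = 1/7

Verification (pi * P):
  160/721*1/9 + 205/721*1/3 + 253/721*1/9 + 1/7*4/9 = 160/721 = pi_X  (ok)
  160/721*2/9 + 205/721*2/9 + 253/721*4/9 + 1/7*1/9 = 205/721 = pi_Y  (ok)
  160/721*5/9 + 205/721*1/3 + 253/721*1/3 + 1/7*1/9 = 253/721 = pi_Z  (ok)
  160/721*1/9 + 205/721*1/9 + 253/721*1/9 + 1/7*1/3 = 1/7 = pi_W  (ok)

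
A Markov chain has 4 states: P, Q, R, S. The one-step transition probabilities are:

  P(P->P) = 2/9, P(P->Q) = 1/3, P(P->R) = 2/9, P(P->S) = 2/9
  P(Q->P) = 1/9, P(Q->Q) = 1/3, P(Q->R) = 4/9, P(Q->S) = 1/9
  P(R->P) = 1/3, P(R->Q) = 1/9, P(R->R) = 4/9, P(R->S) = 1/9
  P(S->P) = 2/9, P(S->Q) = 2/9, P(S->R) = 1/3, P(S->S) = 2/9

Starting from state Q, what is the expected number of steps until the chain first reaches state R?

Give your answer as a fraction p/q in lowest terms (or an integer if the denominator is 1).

Let h_i = expected steps to first reach R from state i.
Boundary: h_R = 0.
First-step equations for the other states:
  h_P = 1 + 2/9*h_P + 1/3*h_Q + 2/9*h_R + 2/9*h_S
  h_Q = 1 + 1/9*h_P + 1/3*h_Q + 4/9*h_R + 1/9*h_S
  h_S = 1 + 2/9*h_P + 2/9*h_Q + 1/3*h_R + 2/9*h_S

Substituting h_R = 0 and rearranging gives the linear system (I - Q) h = 1:
  [7/9, -1/3, -2/9] . (h_P, h_Q, h_S) = 1
  [-1/9, 2/3, -1/9] . (h_P, h_Q, h_S) = 1
  [-2/9, -2/9, 7/9] . (h_P, h_Q, h_S) = 1

Solving yields:
  h_P = 16/5
  h_Q = 63/25
  h_S = 73/25

Starting state is Q, so the expected hitting time is h_Q = 63/25.

Answer: 63/25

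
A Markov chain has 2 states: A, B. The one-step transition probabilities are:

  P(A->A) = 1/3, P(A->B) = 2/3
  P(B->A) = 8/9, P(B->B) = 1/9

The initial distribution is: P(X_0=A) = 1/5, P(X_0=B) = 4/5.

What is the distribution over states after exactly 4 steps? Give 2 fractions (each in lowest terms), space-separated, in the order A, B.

Answer: 3517/6561 3044/6561

Derivation:
Propagating the distribution step by step (d_{t+1} = d_t * P):
d_0 = (A=1/5, B=4/5)
  d_1[A] = 1/5*1/3 + 4/5*8/9 = 7/9
  d_1[B] = 1/5*2/3 + 4/5*1/9 = 2/9
d_1 = (A=7/9, B=2/9)
  d_2[A] = 7/9*1/3 + 2/9*8/9 = 37/81
  d_2[B] = 7/9*2/3 + 2/9*1/9 = 44/81
d_2 = (A=37/81, B=44/81)
  d_3[A] = 37/81*1/3 + 44/81*8/9 = 463/729
  d_3[B] = 37/81*2/3 + 44/81*1/9 = 266/729
d_3 = (A=463/729, B=266/729)
  d_4[A] = 463/729*1/3 + 266/729*8/9 = 3517/6561
  d_4[B] = 463/729*2/3 + 266/729*1/9 = 3044/6561
d_4 = (A=3517/6561, B=3044/6561)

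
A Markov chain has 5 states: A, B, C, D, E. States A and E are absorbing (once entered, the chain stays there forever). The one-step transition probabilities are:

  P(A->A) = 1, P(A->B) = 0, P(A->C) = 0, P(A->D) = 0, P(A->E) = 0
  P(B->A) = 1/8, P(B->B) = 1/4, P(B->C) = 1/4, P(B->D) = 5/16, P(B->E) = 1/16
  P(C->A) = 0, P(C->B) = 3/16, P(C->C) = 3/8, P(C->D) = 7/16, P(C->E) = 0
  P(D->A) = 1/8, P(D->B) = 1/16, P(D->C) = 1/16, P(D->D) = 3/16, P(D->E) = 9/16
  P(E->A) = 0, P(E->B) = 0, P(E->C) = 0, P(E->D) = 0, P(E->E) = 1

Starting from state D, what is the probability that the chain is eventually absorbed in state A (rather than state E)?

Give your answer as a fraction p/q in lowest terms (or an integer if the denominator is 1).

Answer: 242/1227

Derivation:
Let a_i = P(absorbed in A | start in state i).
Boundary conditions: a_A = 1, a_E = 0.
For each transient state i, a_i = sum_j P(i->j) * a_j:
  a_B = 1/8*a_A + 1/4*a_B + 1/4*a_C + 5/16*a_D + 1/16*a_E
  a_C = 0*a_A + 3/16*a_B + 3/8*a_C + 7/16*a_D + 0*a_E
  a_D = 1/8*a_A + 1/16*a_B + 1/16*a_C + 3/16*a_D + 9/16*a_E

Substituting a_A = 1 and a_E = 0, rearrange to (I - Q) a = r where r[i] = P(i -> A):
  [3/4, -1/4, -5/16] . (a_B, a_C, a_D) = 1/8
  [-3/16, 5/8, -7/16] . (a_B, a_C, a_D) = 0
  [-1/16, -1/16, 13/16] . (a_B, a_C, a_D) = 1/8

Solving yields:
  a_B = 134/409
  a_C = 290/1227
  a_D = 242/1227

Starting state is D, so the absorption probability is a_D = 242/1227.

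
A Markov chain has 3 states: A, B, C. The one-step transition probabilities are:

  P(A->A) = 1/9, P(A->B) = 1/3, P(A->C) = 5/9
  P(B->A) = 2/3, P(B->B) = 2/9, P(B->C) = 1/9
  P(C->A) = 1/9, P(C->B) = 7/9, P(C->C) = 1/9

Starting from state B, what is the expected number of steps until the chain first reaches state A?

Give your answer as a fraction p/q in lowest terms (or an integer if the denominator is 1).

Answer: 81/49

Derivation:
Let h_i = expected steps to first reach A from state i.
Boundary: h_A = 0.
First-step equations for the other states:
  h_B = 1 + 2/3*h_A + 2/9*h_B + 1/9*h_C
  h_C = 1 + 1/9*h_A + 7/9*h_B + 1/9*h_C

Substituting h_A = 0 and rearranging gives the linear system (I - Q) h = 1:
  [7/9, -1/9] . (h_B, h_C) = 1
  [-7/9, 8/9] . (h_B, h_C) = 1

Solving yields:
  h_B = 81/49
  h_C = 18/7

Starting state is B, so the expected hitting time is h_B = 81/49.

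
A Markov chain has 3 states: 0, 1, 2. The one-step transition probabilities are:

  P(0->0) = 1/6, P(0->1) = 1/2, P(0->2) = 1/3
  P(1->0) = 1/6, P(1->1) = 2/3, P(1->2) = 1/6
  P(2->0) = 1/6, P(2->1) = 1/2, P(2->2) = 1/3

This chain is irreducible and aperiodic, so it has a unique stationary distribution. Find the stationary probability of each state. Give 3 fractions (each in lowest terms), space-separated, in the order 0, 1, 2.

The stationary distribution satisfies pi = pi * P, i.e.:
  pi_0 = 1/6*pi_0 + 1/6*pi_1 + 1/6*pi_2
  pi_1 = 1/2*pi_0 + 2/3*pi_1 + 1/2*pi_2
  pi_2 = 1/3*pi_0 + 1/6*pi_1 + 1/3*pi_2
with normalization: pi_0 + pi_1 + pi_2 = 1.

Using the first 2 balance equations plus normalization, the linear system A*pi = b is:
  [-5/6, 1/6, 1/6] . pi = 0
  [1/2, -1/3, 1/2] . pi = 0
  [1, 1, 1] . pi = 1

Solving yields:
  pi_0 = 1/6
  pi_1 = 3/5
  pi_2 = 7/30

Verification (pi * P):
  1/6*1/6 + 3/5*1/6 + 7/30*1/6 = 1/6 = pi_0  (ok)
  1/6*1/2 + 3/5*2/3 + 7/30*1/2 = 3/5 = pi_1  (ok)
  1/6*1/3 + 3/5*1/6 + 7/30*1/3 = 7/30 = pi_2  (ok)

Answer: 1/6 3/5 7/30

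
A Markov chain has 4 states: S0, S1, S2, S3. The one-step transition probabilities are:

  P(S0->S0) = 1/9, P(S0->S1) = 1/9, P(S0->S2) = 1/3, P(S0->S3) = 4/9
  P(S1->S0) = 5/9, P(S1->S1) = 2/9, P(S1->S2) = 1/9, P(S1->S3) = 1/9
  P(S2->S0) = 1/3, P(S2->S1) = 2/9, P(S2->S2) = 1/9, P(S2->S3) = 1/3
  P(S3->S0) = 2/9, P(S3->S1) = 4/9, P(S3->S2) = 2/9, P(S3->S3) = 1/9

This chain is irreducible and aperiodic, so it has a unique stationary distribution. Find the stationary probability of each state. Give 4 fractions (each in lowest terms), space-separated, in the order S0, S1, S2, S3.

The stationary distribution satisfies pi = pi * P, i.e.:
  pi_S0 = 1/9*pi_S0 + 5/9*pi_S1 + 1/3*pi_S2 + 2/9*pi_S3
  pi_S1 = 1/9*pi_S0 + 2/9*pi_S1 + 2/9*pi_S2 + 4/9*pi_S3
  pi_S2 = 1/3*pi_S0 + 1/9*pi_S1 + 1/9*pi_S2 + 2/9*pi_S3
  pi_S3 = 4/9*pi_S0 + 1/9*pi_S1 + 1/3*pi_S2 + 1/9*pi_S3
with normalization: pi_S0 + pi_S1 + pi_S2 + pi_S3 = 1.

Using the first 3 balance equations plus normalization, the linear system A*pi = b is:
  [-8/9, 5/9, 1/3, 2/9] . pi = 0
  [1/9, -7/9, 2/9, 4/9] . pi = 0
  [1/3, 1/9, -8/9, 2/9] . pi = 0
  [1, 1, 1, 1] . pi = 1

Solving yields:
  pi_S0 = 171/581
  pi_S1 = 143/581
  pi_S2 = 17/83
  pi_S3 = 148/581

Verification (pi * P):
  171/581*1/9 + 143/581*5/9 + 17/83*1/3 + 148/581*2/9 = 171/581 = pi_S0  (ok)
  171/581*1/9 + 143/581*2/9 + 17/83*2/9 + 148/581*4/9 = 143/581 = pi_S1  (ok)
  171/581*1/3 + 143/581*1/9 + 17/83*1/9 + 148/581*2/9 = 17/83 = pi_S2  (ok)
  171/581*4/9 + 143/581*1/9 + 17/83*1/3 + 148/581*1/9 = 148/581 = pi_S3  (ok)

Answer: 171/581 143/581 17/83 148/581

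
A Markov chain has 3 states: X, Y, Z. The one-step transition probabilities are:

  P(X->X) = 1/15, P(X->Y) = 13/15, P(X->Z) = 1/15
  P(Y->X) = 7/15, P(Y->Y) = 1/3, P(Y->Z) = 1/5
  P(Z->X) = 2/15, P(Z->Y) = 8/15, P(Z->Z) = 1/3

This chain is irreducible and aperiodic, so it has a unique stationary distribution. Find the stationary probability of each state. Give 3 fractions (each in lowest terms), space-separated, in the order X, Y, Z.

The stationary distribution satisfies pi = pi * P, i.e.:
  pi_X = 1/15*pi_X + 7/15*pi_Y + 2/15*pi_Z
  pi_Y = 13/15*pi_X + 1/3*pi_Y + 8/15*pi_Z
  pi_Z = 1/15*pi_X + 1/5*pi_Y + 1/3*pi_Z
with normalization: pi_X + pi_Y + pi_Z = 1.

Using the first 2 balance equations plus normalization, the linear system A*pi = b is:
  [-14/15, 7/15, 2/15] . pi = 0
  [13/15, -2/3, 8/15] . pi = 0
  [1, 1, 1] . pi = 1

Solving yields:
  pi_X = 76/263
  pi_Y = 138/263
  pi_Z = 49/263

Verification (pi * P):
  76/263*1/15 + 138/263*7/15 + 49/263*2/15 = 76/263 = pi_X  (ok)
  76/263*13/15 + 138/263*1/3 + 49/263*8/15 = 138/263 = pi_Y  (ok)
  76/263*1/15 + 138/263*1/5 + 49/263*1/3 = 49/263 = pi_Z  (ok)

Answer: 76/263 138/263 49/263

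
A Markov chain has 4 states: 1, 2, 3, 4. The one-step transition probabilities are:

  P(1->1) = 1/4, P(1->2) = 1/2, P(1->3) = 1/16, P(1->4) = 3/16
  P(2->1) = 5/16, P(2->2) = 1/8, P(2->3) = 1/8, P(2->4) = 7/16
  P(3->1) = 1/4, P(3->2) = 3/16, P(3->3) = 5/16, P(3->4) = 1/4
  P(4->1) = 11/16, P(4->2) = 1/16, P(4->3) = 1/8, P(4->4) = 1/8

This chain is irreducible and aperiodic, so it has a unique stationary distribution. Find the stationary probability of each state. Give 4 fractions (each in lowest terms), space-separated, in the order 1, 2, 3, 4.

Answer: 47/126 1265/4914 205/1638 1201/4914

Derivation:
The stationary distribution satisfies pi = pi * P, i.e.:
  pi_1 = 1/4*pi_1 + 5/16*pi_2 + 1/4*pi_3 + 11/16*pi_4
  pi_2 = 1/2*pi_1 + 1/8*pi_2 + 3/16*pi_3 + 1/16*pi_4
  pi_3 = 1/16*pi_1 + 1/8*pi_2 + 5/16*pi_3 + 1/8*pi_4
  pi_4 = 3/16*pi_1 + 7/16*pi_2 + 1/4*pi_3 + 1/8*pi_4
with normalization: pi_1 + pi_2 + pi_3 + pi_4 = 1.

Using the first 3 balance equations plus normalization, the linear system A*pi = b is:
  [-3/4, 5/16, 1/4, 11/16] . pi = 0
  [1/2, -7/8, 3/16, 1/16] . pi = 0
  [1/16, 1/8, -11/16, 1/8] . pi = 0
  [1, 1, 1, 1] . pi = 1

Solving yields:
  pi_1 = 47/126
  pi_2 = 1265/4914
  pi_3 = 205/1638
  pi_4 = 1201/4914

Verification (pi * P):
  47/126*1/4 + 1265/4914*5/16 + 205/1638*1/4 + 1201/4914*11/16 = 47/126 = pi_1  (ok)
  47/126*1/2 + 1265/4914*1/8 + 205/1638*3/16 + 1201/4914*1/16 = 1265/4914 = pi_2  (ok)
  47/126*1/16 + 1265/4914*1/8 + 205/1638*5/16 + 1201/4914*1/8 = 205/1638 = pi_3  (ok)
  47/126*3/16 + 1265/4914*7/16 + 205/1638*1/4 + 1201/4914*1/8 = 1201/4914 = pi_4  (ok)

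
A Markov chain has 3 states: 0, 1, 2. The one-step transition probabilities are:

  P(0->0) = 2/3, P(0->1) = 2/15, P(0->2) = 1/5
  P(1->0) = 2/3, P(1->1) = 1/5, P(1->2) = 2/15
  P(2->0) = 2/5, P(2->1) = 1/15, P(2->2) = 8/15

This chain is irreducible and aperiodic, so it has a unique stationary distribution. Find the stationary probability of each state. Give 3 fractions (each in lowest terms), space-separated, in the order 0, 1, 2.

Answer: 82/139 17/139 40/139

Derivation:
The stationary distribution satisfies pi = pi * P, i.e.:
  pi_0 = 2/3*pi_0 + 2/3*pi_1 + 2/5*pi_2
  pi_1 = 2/15*pi_0 + 1/5*pi_1 + 1/15*pi_2
  pi_2 = 1/5*pi_0 + 2/15*pi_1 + 8/15*pi_2
with normalization: pi_0 + pi_1 + pi_2 = 1.

Using the first 2 balance equations plus normalization, the linear system A*pi = b is:
  [-1/3, 2/3, 2/5] . pi = 0
  [2/15, -4/5, 1/15] . pi = 0
  [1, 1, 1] . pi = 1

Solving yields:
  pi_0 = 82/139
  pi_1 = 17/139
  pi_2 = 40/139

Verification (pi * P):
  82/139*2/3 + 17/139*2/3 + 40/139*2/5 = 82/139 = pi_0  (ok)
  82/139*2/15 + 17/139*1/5 + 40/139*1/15 = 17/139 = pi_1  (ok)
  82/139*1/5 + 17/139*2/15 + 40/139*8/15 = 40/139 = pi_2  (ok)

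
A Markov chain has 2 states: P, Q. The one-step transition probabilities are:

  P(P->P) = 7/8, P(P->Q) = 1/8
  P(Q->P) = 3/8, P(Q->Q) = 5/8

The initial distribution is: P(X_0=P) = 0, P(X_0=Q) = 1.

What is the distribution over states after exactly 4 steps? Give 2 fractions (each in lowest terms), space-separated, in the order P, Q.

Propagating the distribution step by step (d_{t+1} = d_t * P):
d_0 = (P=0, Q=1)
  d_1[P] = 0*7/8 + 1*3/8 = 3/8
  d_1[Q] = 0*1/8 + 1*5/8 = 5/8
d_1 = (P=3/8, Q=5/8)
  d_2[P] = 3/8*7/8 + 5/8*3/8 = 9/16
  d_2[Q] = 3/8*1/8 + 5/8*5/8 = 7/16
d_2 = (P=9/16, Q=7/16)
  d_3[P] = 9/16*7/8 + 7/16*3/8 = 21/32
  d_3[Q] = 9/16*1/8 + 7/16*5/8 = 11/32
d_3 = (P=21/32, Q=11/32)
  d_4[P] = 21/32*7/8 + 11/32*3/8 = 45/64
  d_4[Q] = 21/32*1/8 + 11/32*5/8 = 19/64
d_4 = (P=45/64, Q=19/64)

Answer: 45/64 19/64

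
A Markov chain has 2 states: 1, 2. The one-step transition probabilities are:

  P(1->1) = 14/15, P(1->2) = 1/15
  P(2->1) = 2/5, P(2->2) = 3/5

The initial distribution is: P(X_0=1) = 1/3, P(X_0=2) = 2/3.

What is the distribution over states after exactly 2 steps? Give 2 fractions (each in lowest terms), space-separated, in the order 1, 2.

Propagating the distribution step by step (d_{t+1} = d_t * P):
d_0 = (1=1/3, 2=2/3)
  d_1[1] = 1/3*14/15 + 2/3*2/5 = 26/45
  d_1[2] = 1/3*1/15 + 2/3*3/5 = 19/45
d_1 = (1=26/45, 2=19/45)
  d_2[1] = 26/45*14/15 + 19/45*2/5 = 478/675
  d_2[2] = 26/45*1/15 + 19/45*3/5 = 197/675
d_2 = (1=478/675, 2=197/675)

Answer: 478/675 197/675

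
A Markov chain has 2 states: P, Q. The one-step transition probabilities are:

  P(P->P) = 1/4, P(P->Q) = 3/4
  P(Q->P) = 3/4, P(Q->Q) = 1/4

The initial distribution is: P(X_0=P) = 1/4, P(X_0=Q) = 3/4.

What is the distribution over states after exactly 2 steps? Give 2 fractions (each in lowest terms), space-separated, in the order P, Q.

Propagating the distribution step by step (d_{t+1} = d_t * P):
d_0 = (P=1/4, Q=3/4)
  d_1[P] = 1/4*1/4 + 3/4*3/4 = 5/8
  d_1[Q] = 1/4*3/4 + 3/4*1/4 = 3/8
d_1 = (P=5/8, Q=3/8)
  d_2[P] = 5/8*1/4 + 3/8*3/4 = 7/16
  d_2[Q] = 5/8*3/4 + 3/8*1/4 = 9/16
d_2 = (P=7/16, Q=9/16)

Answer: 7/16 9/16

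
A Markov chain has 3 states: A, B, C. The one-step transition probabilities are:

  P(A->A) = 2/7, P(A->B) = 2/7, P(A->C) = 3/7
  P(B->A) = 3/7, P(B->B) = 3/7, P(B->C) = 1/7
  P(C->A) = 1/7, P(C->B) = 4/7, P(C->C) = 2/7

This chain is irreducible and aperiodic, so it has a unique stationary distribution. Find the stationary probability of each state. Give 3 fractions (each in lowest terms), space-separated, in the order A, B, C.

The stationary distribution satisfies pi = pi * P, i.e.:
  pi_A = 2/7*pi_A + 3/7*pi_B + 1/7*pi_C
  pi_B = 2/7*pi_A + 3/7*pi_B + 4/7*pi_C
  pi_C = 3/7*pi_A + 1/7*pi_B + 2/7*pi_C
with normalization: pi_A + pi_B + pi_C = 1.

Using the first 2 balance equations plus normalization, the linear system A*pi = b is:
  [-5/7, 3/7, 1/7] . pi = 0
  [2/7, -4/7, 4/7] . pi = 0
  [1, 1, 1] . pi = 1

Solving yields:
  pi_A = 4/13
  pi_B = 11/26
  pi_C = 7/26

Verification (pi * P):
  4/13*2/7 + 11/26*3/7 + 7/26*1/7 = 4/13 = pi_A  (ok)
  4/13*2/7 + 11/26*3/7 + 7/26*4/7 = 11/26 = pi_B  (ok)
  4/13*3/7 + 11/26*1/7 + 7/26*2/7 = 7/26 = pi_C  (ok)

Answer: 4/13 11/26 7/26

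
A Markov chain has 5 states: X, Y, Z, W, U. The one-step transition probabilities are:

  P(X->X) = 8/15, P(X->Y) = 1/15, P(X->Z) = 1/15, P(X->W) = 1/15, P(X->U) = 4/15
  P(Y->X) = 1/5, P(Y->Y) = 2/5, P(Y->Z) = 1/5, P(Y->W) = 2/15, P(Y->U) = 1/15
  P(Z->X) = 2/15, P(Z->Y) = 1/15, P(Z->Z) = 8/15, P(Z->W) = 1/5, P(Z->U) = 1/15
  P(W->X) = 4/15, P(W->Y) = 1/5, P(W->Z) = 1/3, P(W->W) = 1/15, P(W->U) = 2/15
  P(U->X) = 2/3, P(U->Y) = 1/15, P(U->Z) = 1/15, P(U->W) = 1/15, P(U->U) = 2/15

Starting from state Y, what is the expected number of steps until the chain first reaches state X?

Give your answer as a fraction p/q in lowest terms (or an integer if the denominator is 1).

Let h_i = expected steps to first reach X from state i.
Boundary: h_X = 0.
First-step equations for the other states:
  h_Y = 1 + 1/5*h_X + 2/5*h_Y + 1/5*h_Z + 2/15*h_W + 1/15*h_U
  h_Z = 1 + 2/15*h_X + 1/15*h_Y + 8/15*h_Z + 1/5*h_W + 1/15*h_U
  h_W = 1 + 4/15*h_X + 1/5*h_Y + 1/3*h_Z + 1/15*h_W + 2/15*h_U
  h_U = 1 + 2/3*h_X + 1/15*h_Y + 1/15*h_Z + 1/15*h_W + 2/15*h_U

Substituting h_X = 0 and rearranging gives the linear system (I - Q) h = 1:
  [3/5, -1/5, -2/15, -1/15] . (h_Y, h_Z, h_W, h_U) = 1
  [-1/15, 7/15, -1/5, -1/15] . (h_Y, h_Z, h_W, h_U) = 1
  [-1/5, -1/3, 14/15, -2/15] . (h_Y, h_Z, h_W, h_U) = 1
  [-1/15, -1/15, -1/15, 13/15] . (h_Y, h_Z, h_W, h_U) = 1

Solving yields:
  h_Y = 8340/1889
  h_Z = 9105/1889
  h_W = 7650/1889
  h_U = 4110/1889

Starting state is Y, so the expected hitting time is h_Y = 8340/1889.

Answer: 8340/1889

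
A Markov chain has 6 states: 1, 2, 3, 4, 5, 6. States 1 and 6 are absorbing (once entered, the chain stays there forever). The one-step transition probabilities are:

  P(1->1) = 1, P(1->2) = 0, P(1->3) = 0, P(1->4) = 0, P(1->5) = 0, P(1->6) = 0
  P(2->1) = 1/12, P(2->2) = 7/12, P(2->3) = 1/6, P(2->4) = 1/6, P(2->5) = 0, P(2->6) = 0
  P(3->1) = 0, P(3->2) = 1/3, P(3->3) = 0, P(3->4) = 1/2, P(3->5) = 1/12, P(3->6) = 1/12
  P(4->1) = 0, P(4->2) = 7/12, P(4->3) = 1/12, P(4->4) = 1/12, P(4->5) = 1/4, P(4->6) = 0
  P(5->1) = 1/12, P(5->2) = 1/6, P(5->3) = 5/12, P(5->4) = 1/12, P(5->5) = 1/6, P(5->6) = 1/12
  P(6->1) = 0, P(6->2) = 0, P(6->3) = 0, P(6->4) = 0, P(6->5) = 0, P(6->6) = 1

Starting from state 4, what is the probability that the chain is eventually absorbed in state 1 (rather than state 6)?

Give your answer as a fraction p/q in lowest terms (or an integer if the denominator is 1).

Answer: 577/803

Derivation:
Let a_i = P(absorbed in 1 | start in state i).
Boundary conditions: a_1 = 1, a_6 = 0.
For each transient state i, a_i = sum_j P(i->j) * a_j:
  a_2 = 1/12*a_1 + 7/12*a_2 + 1/6*a_3 + 1/6*a_4 + 0*a_5 + 0*a_6
  a_3 = 0*a_1 + 1/3*a_2 + 0*a_3 + 1/2*a_4 + 1/12*a_5 + 1/12*a_6
  a_4 = 0*a_1 + 7/12*a_2 + 1/12*a_3 + 1/12*a_4 + 1/4*a_5 + 0*a_6
  a_5 = 1/12*a_1 + 1/6*a_2 + 5/12*a_3 + 1/12*a_4 + 1/6*a_5 + 1/12*a_6

Substituting a_1 = 1 and a_6 = 0, rearrange to (I - Q) a = r where r[i] = P(i -> 1):
  [5/12, -1/6, -1/6, 0] . (a_2, a_3, a_4, a_5) = 1/12
  [-1/3, 1, -1/2, -1/12] . (a_2, a_3, a_4, a_5) = 0
  [-7/12, -1/12, 11/12, -1/4] . (a_2, a_3, a_4, a_5) = 0
  [-1/6, -5/12, -1/12, 5/6] . (a_2, a_3, a_4, a_5) = 1/12

Solving yields:
  a_2 = 55/73
  a_3 = 534/803
  a_4 = 577/803
  a_5 = 526/803

Starting state is 4, so the absorption probability is a_4 = 577/803.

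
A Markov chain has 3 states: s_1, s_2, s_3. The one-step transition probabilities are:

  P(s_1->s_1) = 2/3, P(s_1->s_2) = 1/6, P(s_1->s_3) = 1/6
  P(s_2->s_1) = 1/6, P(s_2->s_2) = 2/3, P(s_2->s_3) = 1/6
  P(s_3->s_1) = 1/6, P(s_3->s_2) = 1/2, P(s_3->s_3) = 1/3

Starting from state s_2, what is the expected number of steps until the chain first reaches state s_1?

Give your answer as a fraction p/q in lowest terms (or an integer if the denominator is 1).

Answer: 6

Derivation:
Let h_i = expected steps to first reach s_1 from state i.
Boundary: h_s_1 = 0.
First-step equations for the other states:
  h_s_2 = 1 + 1/6*h_s_1 + 2/3*h_s_2 + 1/6*h_s_3
  h_s_3 = 1 + 1/6*h_s_1 + 1/2*h_s_2 + 1/3*h_s_3

Substituting h_s_1 = 0 and rearranging gives the linear system (I - Q) h = 1:
  [1/3, -1/6] . (h_s_2, h_s_3) = 1
  [-1/2, 2/3] . (h_s_2, h_s_3) = 1

Solving yields:
  h_s_2 = 6
  h_s_3 = 6

Starting state is s_2, so the expected hitting time is h_s_2 = 6.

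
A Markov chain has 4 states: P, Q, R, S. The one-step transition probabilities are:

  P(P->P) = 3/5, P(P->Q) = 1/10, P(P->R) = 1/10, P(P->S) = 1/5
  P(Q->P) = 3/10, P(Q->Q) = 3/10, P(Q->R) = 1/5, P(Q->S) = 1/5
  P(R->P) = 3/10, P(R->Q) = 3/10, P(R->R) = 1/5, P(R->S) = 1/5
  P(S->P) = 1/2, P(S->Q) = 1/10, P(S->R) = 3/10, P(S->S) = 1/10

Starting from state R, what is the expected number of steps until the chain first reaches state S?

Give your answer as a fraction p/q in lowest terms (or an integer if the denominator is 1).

Let h_i = expected steps to first reach S from state i.
Boundary: h_S = 0.
First-step equations for the other states:
  h_P = 1 + 3/5*h_P + 1/10*h_Q + 1/10*h_R + 1/5*h_S
  h_Q = 1 + 3/10*h_P + 3/10*h_Q + 1/5*h_R + 1/5*h_S
  h_R = 1 + 3/10*h_P + 3/10*h_Q + 1/5*h_R + 1/5*h_S

Substituting h_S = 0 and rearranging gives the linear system (I - Q) h = 1:
  [2/5, -1/10, -1/10] . (h_P, h_Q, h_R) = 1
  [-3/10, 7/10, -1/5] . (h_P, h_Q, h_R) = 1
  [-3/10, -3/10, 4/5] . (h_P, h_Q, h_R) = 1

Solving yields:
  h_P = 5
  h_Q = 5
  h_R = 5

Starting state is R, so the expected hitting time is h_R = 5.

Answer: 5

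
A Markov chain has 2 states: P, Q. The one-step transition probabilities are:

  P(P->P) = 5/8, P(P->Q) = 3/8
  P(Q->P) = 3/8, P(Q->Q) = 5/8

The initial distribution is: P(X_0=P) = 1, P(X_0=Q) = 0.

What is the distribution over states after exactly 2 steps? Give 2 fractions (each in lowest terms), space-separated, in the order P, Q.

Answer: 17/32 15/32

Derivation:
Propagating the distribution step by step (d_{t+1} = d_t * P):
d_0 = (P=1, Q=0)
  d_1[P] = 1*5/8 + 0*3/8 = 5/8
  d_1[Q] = 1*3/8 + 0*5/8 = 3/8
d_1 = (P=5/8, Q=3/8)
  d_2[P] = 5/8*5/8 + 3/8*3/8 = 17/32
  d_2[Q] = 5/8*3/8 + 3/8*5/8 = 15/32
d_2 = (P=17/32, Q=15/32)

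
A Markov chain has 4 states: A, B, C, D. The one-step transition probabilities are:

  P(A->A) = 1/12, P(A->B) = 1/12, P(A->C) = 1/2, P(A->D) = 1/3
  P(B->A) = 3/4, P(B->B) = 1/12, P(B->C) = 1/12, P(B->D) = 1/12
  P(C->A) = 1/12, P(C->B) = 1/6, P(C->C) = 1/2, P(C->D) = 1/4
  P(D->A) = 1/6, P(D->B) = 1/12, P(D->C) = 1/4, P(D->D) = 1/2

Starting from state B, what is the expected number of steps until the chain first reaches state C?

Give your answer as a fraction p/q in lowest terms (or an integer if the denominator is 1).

Answer: 1932/535

Derivation:
Let h_i = expected steps to first reach C from state i.
Boundary: h_C = 0.
First-step equations for the other states:
  h_A = 1 + 1/12*h_A + 1/12*h_B + 1/2*h_C + 1/3*h_D
  h_B = 1 + 3/4*h_A + 1/12*h_B + 1/12*h_C + 1/12*h_D
  h_D = 1 + 1/6*h_A + 1/12*h_B + 1/4*h_C + 1/2*h_D

Substituting h_C = 0 and rearranging gives the linear system (I - Q) h = 1:
  [11/12, -1/12, -1/3] . (h_A, h_B, h_D) = 1
  [-3/4, 11/12, -1/12] . (h_A, h_B, h_D) = 1
  [-1/6, -1/12, 1/2] . (h_A, h_B, h_D) = 1

Solving yields:
  h_A = 288/107
  h_B = 1932/535
  h_D = 1872/535

Starting state is B, so the expected hitting time is h_B = 1932/535.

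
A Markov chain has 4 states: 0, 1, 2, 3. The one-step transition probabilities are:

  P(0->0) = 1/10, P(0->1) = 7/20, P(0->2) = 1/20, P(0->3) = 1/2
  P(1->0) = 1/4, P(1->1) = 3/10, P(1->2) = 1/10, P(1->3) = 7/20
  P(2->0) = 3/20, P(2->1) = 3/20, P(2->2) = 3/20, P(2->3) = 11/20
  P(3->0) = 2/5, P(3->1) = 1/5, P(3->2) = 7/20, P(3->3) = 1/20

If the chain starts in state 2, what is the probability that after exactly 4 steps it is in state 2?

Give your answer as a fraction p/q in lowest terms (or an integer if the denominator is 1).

Answer: 30331/160000

Derivation:
Computing P^4 by repeated multiplication:
P^1 =
  0: [1/10, 7/20, 1/20, 1/2]
  1: [1/4, 3/10, 1/10, 7/20]
  2: [3/20, 3/20, 3/20, 11/20]
  3: [2/5, 1/5, 7/20, 1/20]
P^2 =
  0: [61/200, 99/400, 89/400, 9/40]
  1: [51/200, 21/80, 9/50, 121/400]
  2: [59/200, 23/100, 19/80, 19/80]
  3: [13/80, 21/80, 11/100, 93/200]
P^3 =
  0: [863/4000, 83/320, 1217/8000, 1491/4000]
  1: [1913/8000, 511/2000, 11/64, 667/2000]
  2: [1741/8000, 2043/8000, 313/2000, 741/2000]
  3: [91/320, 1961/8000, 1709/8000, 411/1600]
P^4 =
  0: [20667/80000, 40111/160000, 30401/160000, 24077/80000]
  1: [7903/32000, 10113/40000, 14401/80000, 51231/160000]
  2: [8233/32000, 40057/160000, 30331/160000, 48447/160000]
  3: [17961/80000, 20519/80000, 25709/160000, 57331/160000]

(P^4)[2 -> 2] = 30331/160000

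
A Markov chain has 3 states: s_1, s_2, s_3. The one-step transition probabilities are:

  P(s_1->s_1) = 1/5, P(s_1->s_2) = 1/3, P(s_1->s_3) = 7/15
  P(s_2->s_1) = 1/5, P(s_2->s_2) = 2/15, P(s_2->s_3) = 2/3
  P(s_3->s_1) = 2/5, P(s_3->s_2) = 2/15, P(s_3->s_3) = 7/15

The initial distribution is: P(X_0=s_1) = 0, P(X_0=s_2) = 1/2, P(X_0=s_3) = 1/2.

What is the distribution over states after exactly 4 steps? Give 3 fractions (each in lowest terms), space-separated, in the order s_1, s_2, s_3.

Answer: 1129/3750 362/1875 1897/3750

Derivation:
Propagating the distribution step by step (d_{t+1} = d_t * P):
d_0 = (s_1=0, s_2=1/2, s_3=1/2)
  d_1[s_1] = 0*1/5 + 1/2*1/5 + 1/2*2/5 = 3/10
  d_1[s_2] = 0*1/3 + 1/2*2/15 + 1/2*2/15 = 2/15
  d_1[s_3] = 0*7/15 + 1/2*2/3 + 1/2*7/15 = 17/30
d_1 = (s_1=3/10, s_2=2/15, s_3=17/30)
  d_2[s_1] = 3/10*1/5 + 2/15*1/5 + 17/30*2/5 = 47/150
  d_2[s_2] = 3/10*1/3 + 2/15*2/15 + 17/30*2/15 = 29/150
  d_2[s_3] = 3/10*7/15 + 2/15*2/3 + 17/30*7/15 = 37/75
d_2 = (s_1=47/150, s_2=29/150, s_3=37/75)
  d_3[s_1] = 47/150*1/5 + 29/150*1/5 + 37/75*2/5 = 112/375
  d_3[s_2] = 47/150*1/3 + 29/150*2/15 + 37/75*2/15 = 49/250
  d_3[s_3] = 47/150*7/15 + 29/150*2/3 + 37/75*7/15 = 379/750
d_3 = (s_1=112/375, s_2=49/250, s_3=379/750)
  d_4[s_1] = 112/375*1/5 + 49/250*1/5 + 379/750*2/5 = 1129/3750
  d_4[s_2] = 112/375*1/3 + 49/250*2/15 + 379/750*2/15 = 362/1875
  d_4[s_3] = 112/375*7/15 + 49/250*2/3 + 379/750*7/15 = 1897/3750
d_4 = (s_1=1129/3750, s_2=362/1875, s_3=1897/3750)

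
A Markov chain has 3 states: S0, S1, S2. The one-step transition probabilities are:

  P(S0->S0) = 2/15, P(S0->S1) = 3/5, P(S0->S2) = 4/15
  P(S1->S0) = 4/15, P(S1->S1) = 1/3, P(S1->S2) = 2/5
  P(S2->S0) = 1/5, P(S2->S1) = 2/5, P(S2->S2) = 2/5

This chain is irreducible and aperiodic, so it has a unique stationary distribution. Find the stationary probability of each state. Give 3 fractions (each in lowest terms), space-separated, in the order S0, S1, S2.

The stationary distribution satisfies pi = pi * P, i.e.:
  pi_S0 = 2/15*pi_S0 + 4/15*pi_S1 + 1/5*pi_S2
  pi_S1 = 3/5*pi_S0 + 1/3*pi_S1 + 2/5*pi_S2
  pi_S2 = 4/15*pi_S0 + 2/5*pi_S1 + 2/5*pi_S2
with normalization: pi_S0 + pi_S1 + pi_S2 = 1.

Using the first 2 balance equations plus normalization, the linear system A*pi = b is:
  [-13/15, 4/15, 1/5] . pi = 0
  [3/5, -2/3, 2/5] . pi = 0
  [1, 1, 1] . pi = 1

Solving yields:
  pi_S0 = 54/253
  pi_S1 = 105/253
  pi_S2 = 94/253

Verification (pi * P):
  54/253*2/15 + 105/253*4/15 + 94/253*1/5 = 54/253 = pi_S0  (ok)
  54/253*3/5 + 105/253*1/3 + 94/253*2/5 = 105/253 = pi_S1  (ok)
  54/253*4/15 + 105/253*2/5 + 94/253*2/5 = 94/253 = pi_S2  (ok)

Answer: 54/253 105/253 94/253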